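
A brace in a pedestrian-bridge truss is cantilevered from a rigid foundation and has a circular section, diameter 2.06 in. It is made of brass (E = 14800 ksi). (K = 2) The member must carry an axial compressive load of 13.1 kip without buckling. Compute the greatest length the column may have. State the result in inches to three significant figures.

I = πd⁴/64 = π×2.06⁴/64 = 0.8840 in⁴
At the buckling limit P_cr = P = 1.310×10^4 lb
From P_cr = π²EI/(K·L)²:  L = (1/K)·√(π²EI/P_cr) = (1/2)·√(π²×1.48×10^7×0.8840/1.310×10^4)
L = 49.6 in

L_max ≈ 49.6 in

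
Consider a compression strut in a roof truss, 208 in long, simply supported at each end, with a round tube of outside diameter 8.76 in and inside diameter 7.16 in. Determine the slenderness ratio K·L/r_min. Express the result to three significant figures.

λ ≈ 73.5

d_o = 8.76 in, d_i = 7.16 in
I = π(d_o⁴ − d_i⁴)/64 = π(8.76⁴ − 7.160⁴)/64 = 160.0 in⁴
A = 20.01 in²;  r_min = √(I/A) = √(160.0/20.01) = 2.828 in
L_e = K·L = 1 × 208 = 208.0 in
λ = L_e / r_min = 208.00 / 2.828 = 73.5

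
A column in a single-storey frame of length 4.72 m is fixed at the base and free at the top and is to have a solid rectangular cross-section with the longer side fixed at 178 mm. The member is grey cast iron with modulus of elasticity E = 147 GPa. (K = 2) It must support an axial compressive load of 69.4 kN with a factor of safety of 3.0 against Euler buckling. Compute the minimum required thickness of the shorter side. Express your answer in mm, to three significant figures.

b ≈ 95.2 mm

Required P_cr = n·P = 3.0 × 69.4 = 208.2 kN
L_e = K·L = 2 × 4.72 = 9.440 m
Required I = P_cr·L_e²/(π²E) = 2.082×10^5 × 9.440² / (π² × 1.47×10^11) = 1.279×10^-5 m⁴
I_req = 1.279×10^7 mm⁴
Rectangle, weak axis: I_min = h·b³/12 with h = 178 mm fixed  ⇒  b = (12I/h)^(1/3) = 95.2 mm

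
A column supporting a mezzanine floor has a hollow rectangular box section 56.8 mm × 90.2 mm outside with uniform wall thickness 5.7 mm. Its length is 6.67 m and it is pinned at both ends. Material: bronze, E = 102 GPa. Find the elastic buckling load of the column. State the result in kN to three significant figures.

Inner dimensions: h_i = 90.2 − 2×5.7 = 78.80 mm, b_i = 56.8 − 2×5.7 = 45.40 mm
Weak-axis I_min = (h_o·b_o³ − h_i·b_i³)/12 with b_o = 56.8, b_i = 45.40 mm (shorter outer/inner sides).
I_min = (90.2×56.8³ − 78.80×45.40³)/12 = 7.629×10^5 mm⁴
I = 7.629×10^5 mm⁴ = 7.629×10^-7 m⁴
Effective length L_e = K·L = 1 × 6.67 = 6.670 m
P_cr = π²EI / L_e² = π² × 102×10⁹ × 7.629×10^-7 / 6.670² = 1.726×10^4 N

P_cr ≈ 17.3 kN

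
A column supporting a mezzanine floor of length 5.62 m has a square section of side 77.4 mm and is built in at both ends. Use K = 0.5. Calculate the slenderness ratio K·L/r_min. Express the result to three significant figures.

λ ≈ 126

I = a⁴/12 = 77.4⁴/12 = 2.991×10^6 mm⁴
A = 5.991×10^3 mm²;  r_min = √(I/A) = √(2.991×10^6/5.991×10^3) = 22.34 mm
L_e = K·L = 0.5 × 5.62 m = 2.810 m = 2810.0 mm
λ = L_e / r_min = 2810.0 / 22.34 = 126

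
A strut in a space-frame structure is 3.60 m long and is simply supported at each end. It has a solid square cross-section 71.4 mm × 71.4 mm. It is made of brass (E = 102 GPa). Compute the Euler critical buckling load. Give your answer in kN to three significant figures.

P_cr ≈ 168 kN

I = a⁴/12 = 71.4⁴/12 = 2.166×10^6 mm⁴
I = 2.166×10^6 mm⁴ = 2.166×10^-6 m⁴
Effective length L_e = K·L = 1 × 3.60 = 3.600 m
P_cr = π²EI / L_e² = π² × 102×10⁹ × 2.166×10^-6 / 3.600² = 1.682×10^5 N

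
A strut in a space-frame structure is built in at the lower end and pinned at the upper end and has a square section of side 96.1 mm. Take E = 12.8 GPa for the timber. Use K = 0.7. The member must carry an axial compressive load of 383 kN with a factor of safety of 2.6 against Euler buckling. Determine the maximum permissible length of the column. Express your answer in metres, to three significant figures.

L_max ≈ 1.36 m

I = a⁴/12 = 96.1⁴/12 = 7.107×10^6 mm⁴
I = 7.107×10^-6 m⁴
Required critical load P_cr = n·P = 2.6 × 383 = 995.8 kN = 9.958×10^5 N
From P_cr = π²EI/(K·L)²:  L = (1/K)·√(π²EI/P_cr) = (1/0.7)·√(π²×1.28×10^10×7.107×10^-6/9.958×10^5)
L = 1.36 m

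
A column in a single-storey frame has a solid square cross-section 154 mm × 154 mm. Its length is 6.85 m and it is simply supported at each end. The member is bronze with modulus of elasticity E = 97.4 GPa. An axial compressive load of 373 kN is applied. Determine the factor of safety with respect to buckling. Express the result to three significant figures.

I = a⁴/12 = 154⁴/12 = 4.687×10^7 mm⁴
I = 4.687×10^7 mm⁴ = 4.687×10^-5 m⁴
Effective length L_e = K·L = 1 × 6.85 = 6.850 m
P_cr = π²EI / L_e² = π² × 97.4×10⁹ × 4.687×10^-5 / 6.850² = 9.602×10^5 N
Factor of safety n = P_cr / P = 960.24 / 373 = 2.57

n ≈ 2.57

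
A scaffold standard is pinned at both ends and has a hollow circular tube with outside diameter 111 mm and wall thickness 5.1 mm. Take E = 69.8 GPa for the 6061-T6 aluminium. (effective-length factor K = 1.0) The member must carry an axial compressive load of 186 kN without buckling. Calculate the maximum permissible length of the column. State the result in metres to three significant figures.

Inner diameter d_i = 111 − 2×5.1 = 100.8 mm
I = π(d_o⁴ − d_i⁴)/64 = π(111⁴ − 100.8⁴)/64 = 2.384×10^6 mm⁴
I = 2.384×10^-6 m⁴
At the buckling limit P_cr = P = 1.860×10^5 N
From P_cr = π²EI/(K·L)²:  L = (1/K)·√(π²EI/P_cr) = (1/1)·√(π²×6.98×10^10×2.384×10^-6/1.860×10^5)
L = 2.97 m

L_max ≈ 2.97 m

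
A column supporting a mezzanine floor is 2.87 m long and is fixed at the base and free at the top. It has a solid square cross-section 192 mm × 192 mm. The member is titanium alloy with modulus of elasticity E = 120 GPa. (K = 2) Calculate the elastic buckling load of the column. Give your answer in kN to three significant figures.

I = a⁴/12 = 192⁴/12 = 1.132×10^8 mm⁴
I = 1.132×10^8 mm⁴ = 1.132×10^-4 m⁴
Effective length L_e = K·L = 2 × 2.87 = 5.740 m
P_cr = π²EI / L_e² = π² × 120×10⁹ × 1.132×10^-4 / 5.740² = 4.071×10^6 N

P_cr ≈ 4070 kN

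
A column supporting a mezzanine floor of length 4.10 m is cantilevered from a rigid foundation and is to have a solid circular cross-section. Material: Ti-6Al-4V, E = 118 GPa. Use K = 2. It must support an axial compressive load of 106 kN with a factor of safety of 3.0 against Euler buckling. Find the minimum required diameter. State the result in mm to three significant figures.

Required P_cr = n·P = 3.0 × 106 = 318.0 kN
L_e = K·L = 2 × 4.10 = 8.200 m
Required I = P_cr·L_e²/(π²E) = 3.180×10^5 × 8.200² / (π² × 1.18×10^11) = 1.836×10^-5 m⁴
I_req = 1.836×10^7 mm⁴
Solid circle: I = πd⁴/64  ⇒  d = (64I/π)^(1/4) = (64×1.836×10^7/π)^(1/4) = 139 mm

d ≈ 139 mm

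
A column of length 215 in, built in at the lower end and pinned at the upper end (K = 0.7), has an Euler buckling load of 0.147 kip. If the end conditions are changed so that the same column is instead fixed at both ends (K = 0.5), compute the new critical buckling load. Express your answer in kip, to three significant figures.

P_cr ∝ 1/K², so P_cr,new = P_cr,old × (K_old/K_new)² = 0.147 × (0.7/0.5)²
= 0.147 × 1.960 = 0.288 kip

P_cr ≈ 0.288 kip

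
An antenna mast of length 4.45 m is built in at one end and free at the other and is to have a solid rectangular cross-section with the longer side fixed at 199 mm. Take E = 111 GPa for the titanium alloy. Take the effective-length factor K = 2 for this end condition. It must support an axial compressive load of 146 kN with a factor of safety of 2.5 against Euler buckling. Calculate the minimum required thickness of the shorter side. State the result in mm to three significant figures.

b ≈ 117 mm

Required P_cr = n·P = 2.5 × 146 = 365.0 kN
L_e = K·L = 2 × 4.45 = 8.900 m
Required I = P_cr·L_e²/(π²E) = 3.650×10^5 × 8.900² / (π² × 1.11×10^11) = 2.639×10^-5 m⁴
I_req = 2.639×10^7 mm⁴
Rectangle, weak axis: I_min = h·b³/12 with h = 199 mm fixed  ⇒  b = (12I/h)^(1/3) = 117 mm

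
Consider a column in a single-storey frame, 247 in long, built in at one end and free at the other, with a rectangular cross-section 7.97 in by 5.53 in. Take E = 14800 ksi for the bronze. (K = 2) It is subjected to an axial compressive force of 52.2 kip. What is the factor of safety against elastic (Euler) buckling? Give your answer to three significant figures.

n ≈ 1.29

Buckling occurs about the weak axis: I_min = h·b³/12 with b = 5.53 in (the shorter side).
I_min = 7.97×5.53³/12 = 112.3 in⁴
Effective length L_e = K·L = 2 × 247 = 494.0 in
P_cr = π²EI / L_e² = π² × 14800×10³ × 112.3 / 494.0² = 6.723×10^4 lb
Factor of safety n = P_cr / P = 67.230 / 52.2 = 1.29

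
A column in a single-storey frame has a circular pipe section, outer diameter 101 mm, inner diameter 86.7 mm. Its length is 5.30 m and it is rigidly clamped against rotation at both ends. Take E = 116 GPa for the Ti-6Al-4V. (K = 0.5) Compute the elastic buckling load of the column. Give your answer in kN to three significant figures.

P_cr ≈ 381 kN

d_o = 101 mm, d_i = 86.7 mm
I = π(d_o⁴ − d_i⁴)/64 = π(101⁴ − 86.70⁴)/64 = 2.334×10^6 mm⁴
I = 2.334×10^6 mm⁴ = 2.334×10^-6 m⁴
Effective length L_e = K·L = 0.5 × 5.30 = 2.650 m
P_cr = π²EI / L_e² = π² × 116×10⁹ × 2.334×10^-6 / 2.650² = 3.806×10^5 N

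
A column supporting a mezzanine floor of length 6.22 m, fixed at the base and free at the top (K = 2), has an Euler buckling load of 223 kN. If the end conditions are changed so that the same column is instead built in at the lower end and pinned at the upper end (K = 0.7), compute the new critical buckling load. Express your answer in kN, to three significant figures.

P_cr ≈ 1820 kN

P_cr ∝ 1/K², so P_cr,new = P_cr,old × (K_old/K_new)² = 223 × (2/0.7)²
= 223 × 8.163 = 1820 kN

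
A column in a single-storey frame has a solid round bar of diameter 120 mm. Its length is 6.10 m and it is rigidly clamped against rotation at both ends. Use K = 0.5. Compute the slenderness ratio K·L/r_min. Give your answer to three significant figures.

I = πd⁴/64 = π×120⁴/64 = 1.018×10^7 mm⁴
A = 1.131×10^4 mm²;  r_min = √(I/A) = √(1.018×10^7/1.131×10^4) = 30.00 mm
L_e = K·L = 0.5 × 6.10 m = 3.050 m = 3050.0 mm
λ = L_e / r_min = 3050.0 / 30.00 = 102

λ ≈ 102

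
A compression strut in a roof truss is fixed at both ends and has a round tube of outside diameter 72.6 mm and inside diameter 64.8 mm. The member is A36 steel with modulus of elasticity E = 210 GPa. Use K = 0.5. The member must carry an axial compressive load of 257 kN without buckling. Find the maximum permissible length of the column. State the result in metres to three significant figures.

L_max ≈ 4.01 m

d_o = 72.6 mm, d_i = 64.8 mm
I = π(d_o⁴ − d_i⁴)/64 = π(72.6⁴ − 64.80⁴)/64 = 4.982×10^5 mm⁴
I = 4.982×10^-7 m⁴
At the buckling limit P_cr = P = 2.570×10^5 N
From P_cr = π²EI/(K·L)²:  L = (1/K)·√(π²EI/P_cr) = (1/0.5)·√(π²×2.10×10^11×4.982×10^-7/2.570×10^5)
L = 4.01 m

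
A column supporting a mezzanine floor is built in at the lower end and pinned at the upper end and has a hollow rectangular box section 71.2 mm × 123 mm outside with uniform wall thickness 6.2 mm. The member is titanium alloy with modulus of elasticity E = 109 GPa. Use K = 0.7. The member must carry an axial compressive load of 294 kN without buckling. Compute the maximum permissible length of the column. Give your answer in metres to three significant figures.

L_max ≈ 3.69 m

Inner dimensions: h_i = 123 − 2×6.2 = 110.6 mm, b_i = 71.2 − 2×6.2 = 58.80 mm
Weak-axis I_min = (h_o·b_o³ − h_i·b_i³)/12 with b_o = 71.2, b_i = 58.80 mm (shorter outer/inner sides).
I_min = (123×71.2³ − 110.6×58.80³)/12 = 1.826×10^6 mm⁴
I = 1.826×10^-6 m⁴
At the buckling limit P_cr = P = 2.940×10^5 N
From P_cr = π²EI/(K·L)²:  L = (1/K)·√(π²EI/P_cr) = (1/0.7)·√(π²×1.09×10^11×1.826×10^-6/2.940×10^5)
L = 3.69 m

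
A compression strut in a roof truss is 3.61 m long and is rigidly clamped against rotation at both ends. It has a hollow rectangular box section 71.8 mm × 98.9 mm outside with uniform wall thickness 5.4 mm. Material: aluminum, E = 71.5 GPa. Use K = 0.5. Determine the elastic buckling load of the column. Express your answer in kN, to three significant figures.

Inner dimensions: h_i = 98.9 − 2×5.4 = 88.10 mm, b_i = 71.8 − 2×5.4 = 61.00 mm
Weak-axis I_min = (h_o·b_o³ − h_i·b_i³)/12 with b_o = 71.8, b_i = 61.00 mm (shorter outer/inner sides).
I_min = (98.9×71.8³ − 88.10×61.00³)/12 = 1.384×10^6 mm⁴
I = 1.384×10^6 mm⁴ = 1.384×10^-6 m⁴
Effective length L_e = K·L = 0.5 × 3.61 = 1.805 m
P_cr = π²EI / L_e² = π² × 71.5×10⁹ × 1.384×10^-6 / 1.805² = 2.998×10^5 N

P_cr ≈ 300 kN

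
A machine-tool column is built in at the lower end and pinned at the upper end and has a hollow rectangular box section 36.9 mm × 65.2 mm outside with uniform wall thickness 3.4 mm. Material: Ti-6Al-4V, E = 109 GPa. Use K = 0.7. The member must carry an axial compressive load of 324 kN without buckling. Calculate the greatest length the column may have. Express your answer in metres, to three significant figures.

Inner dimensions: h_i = 65.2 − 2×3.4 = 58.40 mm, b_i = 36.9 − 2×3.4 = 30.10 mm
Weak-axis I_min = (h_o·b_o³ − h_i·b_i³)/12 with b_o = 36.9, b_i = 30.10 mm (shorter outer/inner sides).
I_min = (65.2×36.9³ − 58.40×30.10³)/12 = 1.403×10^5 mm⁴
I = 1.403×10^-7 m⁴
At the buckling limit P_cr = P = 3.240×10^5 N
From P_cr = π²EI/(K·L)²:  L = (1/K)·√(π²EI/P_cr) = (1/0.7)·√(π²×1.09×10^11×1.403×10^-7/3.240×10^5)
L = 0.975 m

L_max ≈ 0.975 m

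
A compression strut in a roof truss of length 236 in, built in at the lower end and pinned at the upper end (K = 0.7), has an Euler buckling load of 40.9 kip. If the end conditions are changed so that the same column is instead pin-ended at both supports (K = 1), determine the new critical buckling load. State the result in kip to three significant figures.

P_cr ∝ 1/K², so P_cr,new = P_cr,old × (K_old/K_new)² = 40.9 × (0.7/1)²
= 40.9 × 0.4900 = 20.0 kip

P_cr ≈ 20.0 kip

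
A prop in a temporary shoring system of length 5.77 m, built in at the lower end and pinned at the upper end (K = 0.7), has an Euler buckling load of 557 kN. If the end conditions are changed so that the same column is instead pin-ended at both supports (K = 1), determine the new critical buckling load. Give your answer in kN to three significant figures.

P_cr ∝ 1/K², so P_cr,new = P_cr,old × (K_old/K_new)² = 557 × (0.7/1)²
= 557 × 0.4900 = 273 kN

P_cr ≈ 273 kN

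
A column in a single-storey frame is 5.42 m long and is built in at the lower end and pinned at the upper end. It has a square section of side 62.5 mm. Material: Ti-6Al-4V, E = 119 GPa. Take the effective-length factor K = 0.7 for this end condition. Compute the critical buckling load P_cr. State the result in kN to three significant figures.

I = a⁴/12 = 62.5⁴/12 = 1.272×10^6 mm⁴
I = 1.272×10^6 mm⁴ = 1.272×10^-6 m⁴
Effective length L_e = K·L = 0.7 × 5.42 = 3.794 m
P_cr = π²EI / L_e² = π² × 119×10⁹ × 1.272×10^-6 / 3.794² = 1.038×10^5 N

P_cr ≈ 104 kN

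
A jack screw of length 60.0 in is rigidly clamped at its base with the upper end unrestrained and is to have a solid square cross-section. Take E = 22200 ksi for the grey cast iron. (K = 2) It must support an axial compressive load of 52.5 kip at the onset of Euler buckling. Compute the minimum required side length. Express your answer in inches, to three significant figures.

a ≈ 2.54 in

L_e = K·L = 2 × 60.0 = 120.0 in
Required I = P_cr·L_e²/(π²E) = 5.250×10^4 × 120.0² / (π² × 2.22×10^7) = 3.450 in⁴
Solid square: I = a⁴/12  ⇒  a = (12I)^(1/4) = (12×3.450)^(1/4) = 2.54 in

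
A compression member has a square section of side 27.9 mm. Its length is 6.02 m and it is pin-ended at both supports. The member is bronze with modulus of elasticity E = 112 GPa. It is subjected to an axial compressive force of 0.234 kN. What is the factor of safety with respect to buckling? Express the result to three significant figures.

I = a⁴/12 = 27.9⁴/12 = 5.049×10^4 mm⁴
I = 5.049×10^4 mm⁴ = 5.049×10^-8 m⁴
Effective length L_e = K·L = 1 × 6.02 = 6.020 m
P_cr = π²EI / L_e² = π² × 112×10⁹ × 5.049×10^-8 / 6.020² = 1.540×10^3 N
Factor of safety n = P_cr / P = 1.5401 / 0.234 = 6.58

n ≈ 6.58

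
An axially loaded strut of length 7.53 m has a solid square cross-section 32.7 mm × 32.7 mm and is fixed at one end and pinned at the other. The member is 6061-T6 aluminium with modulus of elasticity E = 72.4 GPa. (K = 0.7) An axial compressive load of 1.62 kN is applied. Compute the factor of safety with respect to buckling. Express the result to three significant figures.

I = a⁴/12 = 32.7⁴/12 = 9.528×10^4 mm⁴
I = 9.528×10^4 mm⁴ = 9.528×10^-8 m⁴
Effective length L_e = K·L = 0.7 × 7.53 = 5.271 m
P_cr = π²EI / L_e² = π² × 72.4×10⁹ × 9.528×10^-8 / 5.271² = 2.451×10^3 N
Factor of safety n = P_cr / P = 2.4505 / 1.62 = 1.51

n ≈ 1.51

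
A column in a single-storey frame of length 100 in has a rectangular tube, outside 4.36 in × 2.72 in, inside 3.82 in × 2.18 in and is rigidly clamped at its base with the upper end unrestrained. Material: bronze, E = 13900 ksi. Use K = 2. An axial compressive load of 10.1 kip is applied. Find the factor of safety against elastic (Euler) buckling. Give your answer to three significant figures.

n ≈ 1.36

Weak-axis I_min = (h_o·b_o³ − h_i·b_i³)/12 with b_o = 2.72, b_i = 2.180 in (shorter outer/inner sides).
I_min = (4.36×2.72³ − 3.820×2.180³)/12 = 4.014 in⁴
Effective length L_e = K·L = 2 × 100 = 200.0 in
P_cr = π²EI / L_e² = π² × 13900×10³ × 4.014 / 200.0² = 1.377×10^4 lb
Factor of safety n = P_cr / P = 13.765 / 10.1 = 1.36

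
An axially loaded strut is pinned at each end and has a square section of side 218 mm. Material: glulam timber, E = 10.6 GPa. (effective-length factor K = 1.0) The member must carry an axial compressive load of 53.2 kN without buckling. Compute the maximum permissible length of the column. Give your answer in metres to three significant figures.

L_max ≈ 19.2 m

I = a⁴/12 = 218⁴/12 = 1.882×10^8 mm⁴
I = 1.882×10^-4 m⁴
At the buckling limit P_cr = P = 5.320×10^4 N
From P_cr = π²EI/(K·L)²:  L = (1/K)·√(π²EI/P_cr) = (1/1)·√(π²×1.06×10^10×1.882×10^-4/5.320×10^4)
L = 19.2 m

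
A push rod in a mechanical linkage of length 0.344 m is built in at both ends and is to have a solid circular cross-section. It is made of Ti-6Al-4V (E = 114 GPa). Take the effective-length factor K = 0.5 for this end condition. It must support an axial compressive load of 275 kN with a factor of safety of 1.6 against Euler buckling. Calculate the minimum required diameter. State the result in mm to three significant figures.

d ≈ 22.0 mm

Required P_cr = n·P = 1.6 × 275 = 440.0 kN
L_e = K·L = 0.5 × 0.344 = 0.1720 m
Required I = P_cr·L_e²/(π²E) = 4.400×10^5 × 0.1720² / (π² × 1.14×10^11) = 1.157×10^-8 m⁴
I_req = 1.157×10^4 mm⁴
Solid circle: I = πd⁴/64  ⇒  d = (64I/π)^(1/4) = (64×1.157×10^4/π)^(1/4) = 22.0 mm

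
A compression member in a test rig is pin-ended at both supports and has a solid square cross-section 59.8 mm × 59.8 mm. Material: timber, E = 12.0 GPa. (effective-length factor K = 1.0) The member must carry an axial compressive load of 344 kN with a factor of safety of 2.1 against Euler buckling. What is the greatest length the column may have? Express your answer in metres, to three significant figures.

I = a⁴/12 = 59.8⁴/12 = 1.066×10^6 mm⁴
I = 1.066×10^-6 m⁴
Required critical load P_cr = n·P = 2.1 × 344 = 722.4 kN = 7.224×10^5 N
From P_cr = π²EI/(K·L)²:  L = (1/K)·√(π²EI/P_cr) = (1/1)·√(π²×1.20×10^10×1.066×10^-6/7.224×10^5)
L = 0.418 m

L_max ≈ 0.418 m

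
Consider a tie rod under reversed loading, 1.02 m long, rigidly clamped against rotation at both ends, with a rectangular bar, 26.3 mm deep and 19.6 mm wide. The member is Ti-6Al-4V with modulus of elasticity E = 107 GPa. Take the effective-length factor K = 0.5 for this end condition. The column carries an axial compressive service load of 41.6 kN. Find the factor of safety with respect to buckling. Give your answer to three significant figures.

Buckling occurs about the weak axis: I_min = h·b³/12 with b = 19.6 mm (the shorter side).
I_min = 26.3×19.6³/12 = 1.650×10^4 mm⁴
I = 1.650×10^4 mm⁴ = 1.650×10^-8 m⁴
Effective length L_e = K·L = 0.5 × 1.02 = 0.5100 m
P_cr = π²EI / L_e² = π² × 107×10⁹ × 1.650×10^-8 / 0.5100² = 6.700×10^4 N
Factor of safety n = P_cr / P = 67.002 / 41.6 = 1.61

n ≈ 1.61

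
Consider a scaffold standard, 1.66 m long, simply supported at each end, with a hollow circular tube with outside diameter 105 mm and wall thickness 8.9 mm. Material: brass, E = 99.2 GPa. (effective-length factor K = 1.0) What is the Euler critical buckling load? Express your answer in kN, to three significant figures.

P_cr ≈ 1110 kN

Inner diameter d_i = 105 − 2×8.9 = 87.20 mm
I = π(d_o⁴ − d_i⁴)/64 = π(105⁴ − 87.20⁴)/64 = 3.128×10^6 mm⁴
I = 3.128×10^6 mm⁴ = 3.128×10^-6 m⁴
Effective length L_e = K·L = 1 × 1.66 = 1.660 m
P_cr = π²EI / L_e² = π² × 99.2×10⁹ × 3.128×10^-6 / 1.660² = 1.112×10^6 N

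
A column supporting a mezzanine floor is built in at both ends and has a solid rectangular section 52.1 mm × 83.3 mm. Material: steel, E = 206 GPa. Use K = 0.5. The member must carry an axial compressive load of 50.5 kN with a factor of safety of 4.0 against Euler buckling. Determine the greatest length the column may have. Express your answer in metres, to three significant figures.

L_max ≈ 6.29 m

Buckling occurs about the weak axis: I_min = h·b³/12 with b = 52.1 mm (the shorter side).
I_min = 83.3×52.1³/12 = 9.817×10^5 mm⁴
I = 9.817×10^-7 m⁴
Required critical load P_cr = n·P = 4.0 × 50.5 = 202.0 kN = 2.020×10^5 N
From P_cr = π²EI/(K·L)²:  L = (1/K)·√(π²EI/P_cr) = (1/0.5)·√(π²×2.06×10^11×9.817×10^-7/2.020×10^5)
L = 6.29 m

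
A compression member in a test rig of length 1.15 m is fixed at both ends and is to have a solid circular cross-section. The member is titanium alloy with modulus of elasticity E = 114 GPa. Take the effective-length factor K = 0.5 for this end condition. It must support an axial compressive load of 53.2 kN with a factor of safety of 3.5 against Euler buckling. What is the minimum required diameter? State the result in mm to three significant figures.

d ≈ 32.5 mm

Required P_cr = n·P = 3.5 × 53.2 = 186.2 kN
L_e = K·L = 0.5 × 1.15 = 0.5750 m
Required I = P_cr·L_e²/(π²E) = 1.862×10^5 × 0.5750² / (π² × 1.14×10^11) = 5.472×10^-8 m⁴
I_req = 5.472×10^4 mm⁴
Solid circle: I = πd⁴/64  ⇒  d = (64I/π)^(1/4) = (64×5.472×10^4/π)^(1/4) = 32.5 mm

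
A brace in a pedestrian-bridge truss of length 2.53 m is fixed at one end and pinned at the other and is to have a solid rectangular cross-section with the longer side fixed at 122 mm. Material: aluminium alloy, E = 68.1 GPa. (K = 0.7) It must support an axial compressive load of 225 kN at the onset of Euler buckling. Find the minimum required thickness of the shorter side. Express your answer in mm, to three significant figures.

b ≈ 46.9 mm

L_e = K·L = 0.7 × 2.53 = 1.771 m
Required I = P_cr·L_e²/(π²E) = 2.250×10^5 × 1.771² / (π² × 6.81×10^10) = 1.050×10^-6 m⁴
I_req = 1.050×10^6 mm⁴
Rectangle, weak axis: I_min = h·b³/12 with h = 122 mm fixed  ⇒  b = (12I/h)^(1/3) = 46.9 mm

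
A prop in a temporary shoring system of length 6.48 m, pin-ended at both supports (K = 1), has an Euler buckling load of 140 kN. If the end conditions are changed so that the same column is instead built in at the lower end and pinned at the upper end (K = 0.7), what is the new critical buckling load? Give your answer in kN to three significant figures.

P_cr ≈ 286 kN

P_cr ∝ 1/K², so P_cr,new = P_cr,old × (K_old/K_new)² = 140 × (1/0.7)²
= 140 × 2.041 = 286 kN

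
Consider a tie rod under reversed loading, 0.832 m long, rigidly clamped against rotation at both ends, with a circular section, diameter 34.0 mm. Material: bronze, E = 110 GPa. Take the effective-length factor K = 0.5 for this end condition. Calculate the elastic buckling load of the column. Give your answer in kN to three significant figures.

P_cr ≈ 412 kN

I = πd⁴/64 = π×34.0⁴/64 = 6.560×10^4 mm⁴
I = 6.560×10^4 mm⁴ = 6.560×10^-8 m⁴
Effective length L_e = K·L = 0.5 × 0.832 = 0.4160 m
P_cr = π²EI / L_e² = π² × 110×10⁹ × 6.560×10^-8 / 0.4160² = 4.115×10^5 N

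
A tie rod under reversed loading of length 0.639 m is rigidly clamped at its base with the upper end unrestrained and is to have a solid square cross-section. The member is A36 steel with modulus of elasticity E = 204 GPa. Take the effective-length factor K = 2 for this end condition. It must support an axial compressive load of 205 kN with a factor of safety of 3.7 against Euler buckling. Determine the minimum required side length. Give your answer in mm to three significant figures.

a ≈ 52.1 mm

Required P_cr = n·P = 3.7 × 205 = 758.5 kN
L_e = K·L = 2 × 0.639 = 1.278 m
Required I = P_cr·L_e²/(π²E) = 7.585×10^5 × 1.278² / (π² × 2.04×10^11) = 6.153×10^-7 m⁴
I_req = 6.153×10^5 mm⁴
Solid square: I = a⁴/12  ⇒  a = (12I)^(1/4) = (12×6.153×10^5)^(1/4) = 52.1 mm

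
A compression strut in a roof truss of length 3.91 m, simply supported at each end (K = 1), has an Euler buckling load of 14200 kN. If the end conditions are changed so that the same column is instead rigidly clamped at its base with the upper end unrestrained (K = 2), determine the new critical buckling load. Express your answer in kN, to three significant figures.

P_cr ∝ 1/K², so P_cr,new = P_cr,old × (K_old/K_new)² = 14200 × (1/2)²
= 14200 × 0.2500 = 3550 kN

P_cr ≈ 3550 kN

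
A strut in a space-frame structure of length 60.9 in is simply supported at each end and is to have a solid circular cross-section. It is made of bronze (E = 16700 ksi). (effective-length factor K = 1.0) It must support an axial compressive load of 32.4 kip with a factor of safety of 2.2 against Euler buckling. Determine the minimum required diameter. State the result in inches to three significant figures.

Required P_cr = n·P = 2.2 × 32.4 = 71.28 kip
L_e = K·L = 1 × 60.9 = 60.90 in
Required I = P_cr·L_e²/(π²E) = 7.128×10^4 × 60.90² / (π² × 1.67×10^7) = 1.604 in⁴
Solid circle: I = πd⁴/64  ⇒  d = (64I/π)^(1/4) = (64×1.604/π)^(1/4) = 2.39 in

d ≈ 2.39 in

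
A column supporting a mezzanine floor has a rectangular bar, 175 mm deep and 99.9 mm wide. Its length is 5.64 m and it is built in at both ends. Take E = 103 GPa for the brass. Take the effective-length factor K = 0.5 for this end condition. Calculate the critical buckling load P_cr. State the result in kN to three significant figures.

P_cr ≈ 1860 kN

Buckling occurs about the weak axis: I_min = h·b³/12 with b = 99.9 mm (the shorter side).
I_min = 175×99.9³/12 = 1.454×10^7 mm⁴
I = 1.454×10^7 mm⁴ = 1.454×10^-5 m⁴
Effective length L_e = K·L = 0.5 × 5.64 = 2.820 m
P_cr = π²EI / L_e² = π² × 103×10⁹ × 1.454×10^-5 / 2.820² = 1.859×10^6 N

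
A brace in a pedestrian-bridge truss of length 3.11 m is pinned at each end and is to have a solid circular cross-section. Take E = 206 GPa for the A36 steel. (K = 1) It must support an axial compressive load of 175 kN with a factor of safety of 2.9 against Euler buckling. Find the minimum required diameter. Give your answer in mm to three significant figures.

Required P_cr = n·P = 2.9 × 175 = 507.5 kN
L_e = K·L = 1 × 3.11 = 3.110 m
Required I = P_cr·L_e²/(π²E) = 5.075×10^5 × 3.110² / (π² × 2.06×10^11) = 2.414×10^-6 m⁴
I_req = 2.414×10^6 mm⁴
Solid circle: I = πd⁴/64  ⇒  d = (64I/π)^(1/4) = (64×2.414×10^6/π)^(1/4) = 83.7 mm

d ≈ 83.7 mm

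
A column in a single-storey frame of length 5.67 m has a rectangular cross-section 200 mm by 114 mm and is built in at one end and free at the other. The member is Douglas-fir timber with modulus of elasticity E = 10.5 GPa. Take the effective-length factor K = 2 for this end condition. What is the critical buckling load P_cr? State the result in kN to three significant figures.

P_cr ≈ 19.9 kN

Buckling occurs about the weak axis: I_min = h·b³/12 with b = 114 mm (the shorter side).
I_min = 200×114³/12 = 2.469×10^7 mm⁴
I = 2.469×10^7 mm⁴ = 2.469×10^-5 m⁴
Effective length L_e = K·L = 2 × 5.67 = 11.34 m
P_cr = π²EI / L_e² = π² × 10.5×10⁹ × 2.469×10^-5 / 11.34² = 1.990×10^4 N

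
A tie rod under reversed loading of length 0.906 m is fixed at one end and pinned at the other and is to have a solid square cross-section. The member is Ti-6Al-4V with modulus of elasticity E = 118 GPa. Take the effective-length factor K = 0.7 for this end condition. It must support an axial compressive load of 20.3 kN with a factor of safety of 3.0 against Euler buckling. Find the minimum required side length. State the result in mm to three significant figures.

a ≈ 22.4 mm

Required P_cr = n·P = 3.0 × 20.3 = 60.90 kN
L_e = K·L = 0.7 × 0.906 = 0.6342 m
Required I = P_cr·L_e²/(π²E) = 6.090×10^4 × 0.6342² / (π² × 1.18×10^11) = 2.103×10^-8 m⁴
I_req = 2.103×10^4 mm⁴
Solid square: I = a⁴/12  ⇒  a = (12I)^(1/4) = (12×2.103×10^4)^(1/4) = 22.4 mm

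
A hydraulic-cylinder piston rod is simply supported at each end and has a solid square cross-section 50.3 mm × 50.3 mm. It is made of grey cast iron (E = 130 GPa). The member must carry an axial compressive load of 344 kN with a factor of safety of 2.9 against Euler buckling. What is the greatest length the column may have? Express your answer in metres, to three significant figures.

L_max ≈ 0.828 m

I = a⁴/12 = 50.3⁴/12 = 5.334×10^5 mm⁴
I = 5.334×10^-7 m⁴
Required critical load P_cr = n·P = 2.9 × 344 = 997.6 kN = 9.976×10^5 N
From P_cr = π²EI/(K·L)²:  L = (1/K)·√(π²EI/P_cr) = (1/1)·√(π²×1.30×10^11×5.334×10^-7/9.976×10^5)
L = 0.828 m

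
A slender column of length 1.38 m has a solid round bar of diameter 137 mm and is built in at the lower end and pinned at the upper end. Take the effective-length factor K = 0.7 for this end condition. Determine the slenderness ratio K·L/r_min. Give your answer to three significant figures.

I = πd⁴/64 = π×137⁴/64 = 1.729×10^7 mm⁴
A = 1.474×10^4 mm²;  r_min = √(I/A) = √(1.729×10^7/1.474×10^4) = 34.25 mm
L_e = K·L = 0.7 × 1.38 m = 0.9660 m = 966.00 mm
λ = L_e / r_min = 966.00 / 34.25 = 28.2

λ ≈ 28.2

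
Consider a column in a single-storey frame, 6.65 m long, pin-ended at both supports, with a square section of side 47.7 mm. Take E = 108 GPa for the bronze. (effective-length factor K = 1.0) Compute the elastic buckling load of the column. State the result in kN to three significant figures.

P_cr ≈ 10.4 kN

I = a⁴/12 = 47.7⁴/12 = 4.314×10^5 mm⁴
I = 4.314×10^5 mm⁴ = 4.314×10^-7 m⁴
Effective length L_e = K·L = 1 × 6.65 = 6.650 m
P_cr = π²EI / L_e² = π² × 108×10⁹ × 4.314×10^-7 / 6.650² = 1.040×10^4 N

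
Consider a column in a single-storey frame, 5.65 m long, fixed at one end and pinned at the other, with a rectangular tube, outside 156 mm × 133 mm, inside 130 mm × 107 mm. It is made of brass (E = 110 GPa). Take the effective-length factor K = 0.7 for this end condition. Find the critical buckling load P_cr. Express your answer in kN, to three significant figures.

P_cr ≈ 1200 kN

Weak-axis I_min = (h_o·b_o³ − h_i·b_i³)/12 with b_o = 133, b_i = 107.0 mm (shorter outer/inner sides).
I_min = (156×133³ − 130.0×107.0³)/12 = 1.731×10^7 mm⁴
I = 1.731×10^7 mm⁴ = 1.731×10^-5 m⁴
Effective length L_e = K·L = 0.7 × 5.65 = 3.955 m
P_cr = π²EI / L_e² = π² × 110×10⁹ × 1.731×10^-5 / 3.955² = 1.202×10^6 N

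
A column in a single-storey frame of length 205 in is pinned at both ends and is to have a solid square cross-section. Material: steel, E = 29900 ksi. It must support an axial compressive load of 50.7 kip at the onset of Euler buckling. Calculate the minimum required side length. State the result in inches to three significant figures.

L_e = K·L = 1 × 205 = 205.0 in
Required I = P_cr·L_e²/(π²E) = 5.070×10^4 × 205.0² / (π² × 2.99×10^7) = 7.220 in⁴
Solid square: I = a⁴/12  ⇒  a = (12I)^(1/4) = (12×7.220)^(1/4) = 3.05 in

a ≈ 3.05 in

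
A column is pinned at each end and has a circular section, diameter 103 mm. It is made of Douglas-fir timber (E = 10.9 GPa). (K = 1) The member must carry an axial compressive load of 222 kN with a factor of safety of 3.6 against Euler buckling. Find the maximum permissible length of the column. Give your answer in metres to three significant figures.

I = πd⁴/64 = π×103⁴/64 = 5.525×10^6 mm⁴
I = 5.525×10^-6 m⁴
Required critical load P_cr = n·P = 3.6 × 222 = 799.2 kN = 7.992×10^5 N
From P_cr = π²EI/(K·L)²:  L = (1/K)·√(π²EI/P_cr) = (1/1)·√(π²×1.09×10^10×5.525×10^-6/7.992×10^5)
L = 0.862 m

L_max ≈ 0.862 m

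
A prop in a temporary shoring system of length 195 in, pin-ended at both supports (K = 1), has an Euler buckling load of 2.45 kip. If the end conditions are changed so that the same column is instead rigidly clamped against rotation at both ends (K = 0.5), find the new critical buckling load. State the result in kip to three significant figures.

P_cr ∝ 1/K², so P_cr,new = P_cr,old × (K_old/K_new)² = 2.45 × (1/0.5)²
= 2.45 × 4.000 = 9.80 kip

P_cr ≈ 9.80 kip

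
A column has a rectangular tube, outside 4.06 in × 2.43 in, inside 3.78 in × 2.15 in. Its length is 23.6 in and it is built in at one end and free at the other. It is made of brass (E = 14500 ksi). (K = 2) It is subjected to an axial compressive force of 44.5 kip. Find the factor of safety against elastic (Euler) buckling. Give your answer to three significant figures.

n ≈ 2.49

Weak-axis I_min = (h_o·b_o³ − h_i·b_i³)/12 with b_o = 2.43, b_i = 2.150 in (shorter outer/inner sides).
I_min = (4.06×2.43³ − 3.780×2.150³)/12 = 1.724 in⁴
Effective length L_e = K·L = 2 × 23.6 = 47.20 in
P_cr = π²EI / L_e² = π² × 14500×10³ × 1.724 / 47.20² = 1.108×10^5 lb
Factor of safety n = P_cr / P = 110.75 / 44.5 = 2.49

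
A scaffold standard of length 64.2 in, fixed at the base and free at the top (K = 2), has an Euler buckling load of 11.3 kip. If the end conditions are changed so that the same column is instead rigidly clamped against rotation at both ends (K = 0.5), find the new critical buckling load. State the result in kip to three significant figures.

P_cr ≈ 181 kip

P_cr ∝ 1/K², so P_cr,new = P_cr,old × (K_old/K_new)² = 11.3 × (2/0.5)²
= 11.3 × 16.00 = 181 kip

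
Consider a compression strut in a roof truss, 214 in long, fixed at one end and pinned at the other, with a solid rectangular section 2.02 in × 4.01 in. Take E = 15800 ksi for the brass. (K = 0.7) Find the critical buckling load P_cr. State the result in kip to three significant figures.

Buckling occurs about the weak axis: I_min = h·b³/12 with b = 2.02 in (the shorter side).
I_min = 4.01×2.02³/12 = 2.754 in⁴
Effective length L_e = K·L = 0.7 × 214 = 149.8 in
P_cr = π²EI / L_e² = π² × 15800×10³ × 2.754 / 149.8² = 1.914×10^4 lb

P_cr ≈ 19.1 kip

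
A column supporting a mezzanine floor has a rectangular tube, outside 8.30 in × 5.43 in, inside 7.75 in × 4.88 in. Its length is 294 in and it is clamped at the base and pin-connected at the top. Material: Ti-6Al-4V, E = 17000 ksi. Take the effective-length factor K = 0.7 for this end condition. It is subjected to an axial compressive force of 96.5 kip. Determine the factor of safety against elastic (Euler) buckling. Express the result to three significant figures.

Weak-axis I_min = (h_o·b_o³ − h_i·b_i³)/12 with b_o = 5.43, b_i = 4.880 in (shorter outer/inner sides).
I_min = (8.30×5.43³ − 7.750×4.880³)/12 = 35.68 in⁴
Effective length L_e = K·L = 0.7 × 294 = 205.8 in
P_cr = π²EI / L_e² = π² × 17000×10³ × 35.68 / 205.8² = 1.414×10^5 lb
Factor of safety n = P_cr / P = 141.36 / 96.5 = 1.46

n ≈ 1.46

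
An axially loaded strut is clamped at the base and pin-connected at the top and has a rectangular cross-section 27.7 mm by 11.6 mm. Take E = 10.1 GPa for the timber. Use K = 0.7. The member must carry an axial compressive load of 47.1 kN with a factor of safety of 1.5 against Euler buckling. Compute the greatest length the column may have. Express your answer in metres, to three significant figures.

L_max ≈ 0.102 m

Buckling occurs about the weak axis: I_min = h·b³/12 with b = 11.6 mm (the shorter side).
I_min = 27.7×11.6³/12 = 3.603×10^3 mm⁴
I = 3.603×10^-9 m⁴
Required critical load P_cr = n·P = 1.5 × 47.1 = 70.65 kN = 7.065×10^4 N
From P_cr = π²EI/(K·L)²:  L = (1/K)·√(π²EI/P_cr) = (1/0.7)·√(π²×1.01×10^10×3.603×10^-9/7.065×10^4)
L = 0.102 m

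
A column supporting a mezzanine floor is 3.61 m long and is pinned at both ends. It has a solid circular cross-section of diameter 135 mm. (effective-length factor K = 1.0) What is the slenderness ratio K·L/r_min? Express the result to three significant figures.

λ ≈ 107

I = πd⁴/64 = π×135⁴/64 = 1.630×10^7 mm⁴
A = 1.431×10^4 mm²;  r_min = √(I/A) = √(1.630×10^7/1.431×10^4) = 33.75 mm
L_e = K·L = 1 × 3.61 m = 3.610 m = 3610.0 mm
λ = L_e / r_min = 3610.0 / 33.75 = 107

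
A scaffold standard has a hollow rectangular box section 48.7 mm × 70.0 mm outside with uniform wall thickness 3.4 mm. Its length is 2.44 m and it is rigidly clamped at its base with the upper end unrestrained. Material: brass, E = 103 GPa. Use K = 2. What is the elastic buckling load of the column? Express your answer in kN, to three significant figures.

P_cr ≈ 12.2 kN

Inner dimensions: h_i = 70.0 − 2×3.4 = 63.20 mm, b_i = 48.7 − 2×3.4 = 41.90 mm
Weak-axis I_min = (h_o·b_o³ − h_i·b_i³)/12 with b_o = 48.7, b_i = 41.90 mm (shorter outer/inner sides).
I_min = (70.0×48.7³ − 63.20×41.90³)/12 = 2.863×10^5 mm⁴
I = 2.863×10^5 mm⁴ = 2.863×10^-7 m⁴
Effective length L_e = K·L = 2 × 2.44 = 4.880 m
P_cr = π²EI / L_e² = π² × 103×10⁹ × 2.863×10^-7 / 4.880² = 1.222×10^4 N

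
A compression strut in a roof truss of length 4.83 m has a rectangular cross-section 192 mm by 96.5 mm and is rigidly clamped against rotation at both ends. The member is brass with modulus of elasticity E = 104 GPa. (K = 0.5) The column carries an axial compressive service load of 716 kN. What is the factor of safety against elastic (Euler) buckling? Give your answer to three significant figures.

Buckling occurs about the weak axis: I_min = h·b³/12 with b = 96.5 mm (the shorter side).
I_min = 192×96.5³/12 = 1.438×10^7 mm⁴
I = 1.438×10^7 mm⁴ = 1.438×10^-5 m⁴
Effective length L_e = K·L = 0.5 × 4.83 = 2.415 m
P_cr = π²EI / L_e² = π² × 104×10⁹ × 1.438×10^-5 / 2.415² = 2.530×10^6 N
Factor of safety n = P_cr / P = 2530.5 / 716 = 3.53

n ≈ 3.53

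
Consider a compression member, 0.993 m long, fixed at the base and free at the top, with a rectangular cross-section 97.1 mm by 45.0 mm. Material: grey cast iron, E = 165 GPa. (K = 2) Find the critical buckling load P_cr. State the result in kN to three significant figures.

Buckling occurs about the weak axis: I_min = h·b³/12 with b = 45.0 mm (the shorter side).
I_min = 97.1×45.0³/12 = 7.374×10^5 mm⁴
I = 7.374×10^5 mm⁴ = 7.374×10^-7 m⁴
Effective length L_e = K·L = 2 × 0.993 = 1.986 m
P_cr = π²EI / L_e² = π² × 165×10⁹ × 7.374×10^-7 / 1.986² = 3.044×10^5 N

P_cr ≈ 304 kN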